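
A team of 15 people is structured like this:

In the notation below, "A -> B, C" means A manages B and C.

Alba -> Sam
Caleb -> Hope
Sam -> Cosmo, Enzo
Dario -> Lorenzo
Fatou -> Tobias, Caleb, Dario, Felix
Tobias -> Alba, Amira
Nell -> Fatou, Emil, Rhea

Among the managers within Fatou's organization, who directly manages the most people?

Direct-report counts within Fatou's organization: Fatou has 4; Dario has 1; Caleb has 1; Tobias has 2; Alba has 1; Sam has 2. The largest is 4, held by Fatou.

Fatou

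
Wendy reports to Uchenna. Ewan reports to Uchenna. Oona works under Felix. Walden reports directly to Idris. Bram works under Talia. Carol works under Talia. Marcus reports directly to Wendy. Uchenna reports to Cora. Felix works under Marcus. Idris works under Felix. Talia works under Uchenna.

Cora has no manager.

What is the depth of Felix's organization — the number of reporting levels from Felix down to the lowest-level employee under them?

2

The longest chain under Felix runs Felix → Idris → Walden, which is 2 levels below Felix.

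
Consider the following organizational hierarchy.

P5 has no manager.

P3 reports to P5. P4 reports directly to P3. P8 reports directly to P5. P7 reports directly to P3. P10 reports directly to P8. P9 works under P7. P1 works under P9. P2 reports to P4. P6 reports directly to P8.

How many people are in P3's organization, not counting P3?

5

P3 directly manages P4, P7. Under P4: P2 (1). Under P7: P9, P1 (2). So P3's organization is 2 direct reports plus everyone under them: 2 + 3 = 5.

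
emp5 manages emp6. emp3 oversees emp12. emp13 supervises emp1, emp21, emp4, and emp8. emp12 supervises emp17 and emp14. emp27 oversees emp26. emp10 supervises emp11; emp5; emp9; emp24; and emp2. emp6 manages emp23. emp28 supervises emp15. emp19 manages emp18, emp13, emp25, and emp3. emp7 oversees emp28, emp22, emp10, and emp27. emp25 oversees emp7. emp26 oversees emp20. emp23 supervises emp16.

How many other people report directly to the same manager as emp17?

emp17 reports to emp12. emp12's other direct reports are emp14 — 1 peer.

1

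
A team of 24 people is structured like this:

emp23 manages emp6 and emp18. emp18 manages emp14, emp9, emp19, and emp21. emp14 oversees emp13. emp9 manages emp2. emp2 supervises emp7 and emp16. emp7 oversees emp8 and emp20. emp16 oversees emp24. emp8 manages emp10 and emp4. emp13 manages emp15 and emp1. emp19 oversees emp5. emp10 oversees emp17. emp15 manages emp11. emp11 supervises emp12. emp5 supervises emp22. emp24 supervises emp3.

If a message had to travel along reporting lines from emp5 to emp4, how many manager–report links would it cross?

7

emp5 is 2 levels below emp18, and emp4 is 5 levels below emp18 (their lowest common manager). The shortest path runs up from emp5 to emp18 and back down to emp4: 2 + 5 = 7 links.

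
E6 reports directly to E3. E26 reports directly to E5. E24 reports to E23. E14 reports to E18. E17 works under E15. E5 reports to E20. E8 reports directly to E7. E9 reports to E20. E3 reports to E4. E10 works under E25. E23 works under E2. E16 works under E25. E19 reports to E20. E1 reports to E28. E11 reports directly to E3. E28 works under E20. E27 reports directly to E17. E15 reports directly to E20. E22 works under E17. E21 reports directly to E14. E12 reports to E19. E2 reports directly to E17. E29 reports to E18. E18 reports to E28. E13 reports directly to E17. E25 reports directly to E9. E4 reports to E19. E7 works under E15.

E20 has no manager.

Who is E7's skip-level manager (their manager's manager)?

E20

E7 reports to E15, and E15 reports to E20. So E7's skip-level manager is E20.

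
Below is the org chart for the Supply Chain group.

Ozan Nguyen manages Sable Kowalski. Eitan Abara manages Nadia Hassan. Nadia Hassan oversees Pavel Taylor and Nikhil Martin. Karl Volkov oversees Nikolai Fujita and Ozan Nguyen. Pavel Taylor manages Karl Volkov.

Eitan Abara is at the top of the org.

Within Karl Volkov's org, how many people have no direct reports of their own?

2

The people in Karl Volkov's organization with no one reporting to them are Nikolai Fujita, Sable Kowalski. That is 2.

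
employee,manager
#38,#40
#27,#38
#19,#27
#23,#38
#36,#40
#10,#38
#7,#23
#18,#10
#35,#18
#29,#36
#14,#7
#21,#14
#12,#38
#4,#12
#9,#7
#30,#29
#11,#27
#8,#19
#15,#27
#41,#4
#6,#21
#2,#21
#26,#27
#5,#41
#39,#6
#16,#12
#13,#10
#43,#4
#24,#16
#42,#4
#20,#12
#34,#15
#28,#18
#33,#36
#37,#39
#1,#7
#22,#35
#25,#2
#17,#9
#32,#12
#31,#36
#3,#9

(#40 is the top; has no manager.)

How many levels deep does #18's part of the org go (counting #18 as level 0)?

The longest chain under #18 runs #18 → #35 → #22, which is 2 levels below #18.

2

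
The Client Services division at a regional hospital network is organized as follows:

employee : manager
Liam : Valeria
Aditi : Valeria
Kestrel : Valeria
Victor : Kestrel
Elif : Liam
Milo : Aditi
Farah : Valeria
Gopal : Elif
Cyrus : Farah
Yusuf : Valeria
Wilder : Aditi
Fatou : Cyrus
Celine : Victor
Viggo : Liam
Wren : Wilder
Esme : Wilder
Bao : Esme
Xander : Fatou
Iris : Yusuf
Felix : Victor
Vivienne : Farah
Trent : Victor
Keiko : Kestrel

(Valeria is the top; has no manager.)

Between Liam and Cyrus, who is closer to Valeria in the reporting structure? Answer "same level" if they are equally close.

Liam is 1 level below Valeria; Cyrus is 2. Liam is higher.

Liam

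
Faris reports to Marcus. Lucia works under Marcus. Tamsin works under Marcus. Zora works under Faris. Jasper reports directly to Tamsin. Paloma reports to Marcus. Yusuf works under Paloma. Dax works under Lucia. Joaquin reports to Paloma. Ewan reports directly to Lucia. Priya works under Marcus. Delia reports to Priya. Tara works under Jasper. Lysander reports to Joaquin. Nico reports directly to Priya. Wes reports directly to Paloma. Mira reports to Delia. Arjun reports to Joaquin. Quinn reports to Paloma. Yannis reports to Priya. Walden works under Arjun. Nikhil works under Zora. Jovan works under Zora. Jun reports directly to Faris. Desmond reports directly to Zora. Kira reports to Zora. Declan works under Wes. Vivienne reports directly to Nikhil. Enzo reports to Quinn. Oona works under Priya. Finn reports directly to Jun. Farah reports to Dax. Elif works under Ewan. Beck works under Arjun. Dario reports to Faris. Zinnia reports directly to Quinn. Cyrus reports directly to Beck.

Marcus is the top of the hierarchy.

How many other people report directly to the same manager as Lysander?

1

Lysander reports to Joaquin. Joaquin's other direct reports are Arjun — 1 peer.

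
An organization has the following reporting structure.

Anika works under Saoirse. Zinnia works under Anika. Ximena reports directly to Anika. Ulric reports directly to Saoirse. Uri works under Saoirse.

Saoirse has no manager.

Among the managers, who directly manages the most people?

Direct-report counts: Saoirse has 3; Anika has 2. The largest is 3, held by Saoirse.

Saoirse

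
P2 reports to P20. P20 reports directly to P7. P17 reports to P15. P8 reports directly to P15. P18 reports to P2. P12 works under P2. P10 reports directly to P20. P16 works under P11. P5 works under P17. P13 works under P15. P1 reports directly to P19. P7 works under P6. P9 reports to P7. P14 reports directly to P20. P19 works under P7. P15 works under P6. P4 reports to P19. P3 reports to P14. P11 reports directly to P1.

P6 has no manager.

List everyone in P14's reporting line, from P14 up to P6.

P14 -> P20 -> P7 -> P6

P14 reports to P20. P20 reports to P7. P7 reports to P6. P6 is at the top.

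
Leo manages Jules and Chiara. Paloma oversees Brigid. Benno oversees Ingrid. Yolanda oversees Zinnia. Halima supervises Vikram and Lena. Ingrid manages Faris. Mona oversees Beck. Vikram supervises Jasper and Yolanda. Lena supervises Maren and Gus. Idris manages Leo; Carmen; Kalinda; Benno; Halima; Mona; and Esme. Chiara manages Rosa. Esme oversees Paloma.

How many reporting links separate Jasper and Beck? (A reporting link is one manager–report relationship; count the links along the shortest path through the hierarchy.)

Jasper is 3 levels below Idris, and Beck is 2 levels below Idris (their lowest common manager). The shortest path runs up from Jasper to Idris and back down to Beck: 3 + 2 = 5 links.

5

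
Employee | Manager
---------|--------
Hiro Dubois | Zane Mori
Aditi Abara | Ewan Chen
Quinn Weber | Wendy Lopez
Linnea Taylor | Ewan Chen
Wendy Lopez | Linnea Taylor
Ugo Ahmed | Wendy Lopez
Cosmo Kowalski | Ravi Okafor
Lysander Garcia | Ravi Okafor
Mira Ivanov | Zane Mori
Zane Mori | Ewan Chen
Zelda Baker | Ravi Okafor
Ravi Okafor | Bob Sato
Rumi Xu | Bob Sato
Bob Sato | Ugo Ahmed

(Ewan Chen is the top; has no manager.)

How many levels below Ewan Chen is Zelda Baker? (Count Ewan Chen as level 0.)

Chain from Zelda Baker up to Ewan Chen: Zelda Baker → Ravi Okafor → Bob Sato → Ugo Ahmed → Wendy Lopez → Linnea Taylor → Ewan Chen. That is 6 steps up, so Zelda Baker is 6 levels below Ewan Chen.

6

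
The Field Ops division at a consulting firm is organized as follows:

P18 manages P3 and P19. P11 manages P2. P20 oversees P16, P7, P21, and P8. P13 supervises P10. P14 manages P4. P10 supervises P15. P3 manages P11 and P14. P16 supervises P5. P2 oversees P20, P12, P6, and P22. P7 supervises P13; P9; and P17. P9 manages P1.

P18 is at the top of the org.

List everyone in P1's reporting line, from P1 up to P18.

P1 -> P9 -> P7 -> P20 -> P2 -> P11 -> P3 -> P18

P1 reports to P9. P9 reports to P7. P7 reports to P20. P20 reports to P2. P2 reports to P11. P11 reports to P3. P3 reports to P18. P18 is at the top.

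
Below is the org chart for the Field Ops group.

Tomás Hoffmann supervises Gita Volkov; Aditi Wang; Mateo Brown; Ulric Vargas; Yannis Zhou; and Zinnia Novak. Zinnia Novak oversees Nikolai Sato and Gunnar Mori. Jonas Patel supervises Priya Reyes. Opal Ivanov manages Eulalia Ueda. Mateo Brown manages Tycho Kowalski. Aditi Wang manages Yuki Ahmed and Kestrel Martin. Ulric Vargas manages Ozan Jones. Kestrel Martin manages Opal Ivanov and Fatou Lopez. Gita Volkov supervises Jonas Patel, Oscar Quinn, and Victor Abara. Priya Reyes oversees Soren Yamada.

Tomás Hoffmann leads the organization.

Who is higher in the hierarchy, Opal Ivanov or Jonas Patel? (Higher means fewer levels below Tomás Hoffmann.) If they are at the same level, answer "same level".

Jonas Patel

Opal Ivanov is 3 levels below Tomás Hoffmann; Jonas Patel is 2. Jonas Patel is higher.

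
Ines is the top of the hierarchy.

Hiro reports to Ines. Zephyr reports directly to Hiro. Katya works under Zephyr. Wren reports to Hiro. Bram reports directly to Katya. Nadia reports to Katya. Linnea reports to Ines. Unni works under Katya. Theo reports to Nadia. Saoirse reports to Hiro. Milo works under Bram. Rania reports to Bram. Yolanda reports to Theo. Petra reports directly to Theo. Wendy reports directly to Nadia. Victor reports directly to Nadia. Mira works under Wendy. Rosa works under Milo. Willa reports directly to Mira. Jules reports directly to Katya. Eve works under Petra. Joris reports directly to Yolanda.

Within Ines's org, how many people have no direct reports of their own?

11

The people in Ines's organization with no one reporting to them are Linnea, Saoirse, Wren, Jules, Unni, Victor, Willa, Eve, Joris, Rania, Rosa. That is 11.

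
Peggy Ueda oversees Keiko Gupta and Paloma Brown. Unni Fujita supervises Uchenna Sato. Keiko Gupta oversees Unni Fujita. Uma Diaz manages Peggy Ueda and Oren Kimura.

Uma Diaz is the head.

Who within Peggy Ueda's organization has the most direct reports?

Direct-report counts within Peggy Ueda's organization: Peggy Ueda has 2; Keiko Gupta has 1; Unni Fujita has 1. The largest is 2, held by Peggy Ueda.

Peggy Ueda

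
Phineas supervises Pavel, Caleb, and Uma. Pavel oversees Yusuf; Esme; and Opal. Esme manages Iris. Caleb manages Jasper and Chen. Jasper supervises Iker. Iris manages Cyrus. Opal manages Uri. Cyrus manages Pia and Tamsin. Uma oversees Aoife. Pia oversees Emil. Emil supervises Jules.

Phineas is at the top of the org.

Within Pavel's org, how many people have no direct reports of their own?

The people in Pavel's organization with no one reporting to them are Uri, Tamsin, Jules, Yusuf. That is 4.

4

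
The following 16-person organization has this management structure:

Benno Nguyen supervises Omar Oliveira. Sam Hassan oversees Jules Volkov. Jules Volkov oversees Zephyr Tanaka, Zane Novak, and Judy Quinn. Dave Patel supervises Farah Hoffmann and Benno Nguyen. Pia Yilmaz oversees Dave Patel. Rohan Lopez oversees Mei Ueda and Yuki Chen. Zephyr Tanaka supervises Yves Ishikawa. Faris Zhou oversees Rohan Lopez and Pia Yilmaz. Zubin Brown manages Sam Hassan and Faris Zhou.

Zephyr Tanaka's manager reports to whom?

Sam Hassan

Zephyr Tanaka reports to Jules Volkov, and Jules Volkov reports to Sam Hassan. So Zephyr Tanaka's skip-level manager is Sam Hassan.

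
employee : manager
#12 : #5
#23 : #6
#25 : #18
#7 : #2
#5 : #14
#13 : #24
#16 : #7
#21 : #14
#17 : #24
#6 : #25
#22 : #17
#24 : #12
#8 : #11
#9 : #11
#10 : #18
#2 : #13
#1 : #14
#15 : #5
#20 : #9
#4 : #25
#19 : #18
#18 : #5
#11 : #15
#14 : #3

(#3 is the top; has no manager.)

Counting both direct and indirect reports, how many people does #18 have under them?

6

#18 directly manages #25, #19, #10. Under #25: #6, #23, #4 (3). #19 has no reports. #10 has no reports. So #18's organization is 3 direct reports plus everyone under them: 4 + 1 + 1 = 6.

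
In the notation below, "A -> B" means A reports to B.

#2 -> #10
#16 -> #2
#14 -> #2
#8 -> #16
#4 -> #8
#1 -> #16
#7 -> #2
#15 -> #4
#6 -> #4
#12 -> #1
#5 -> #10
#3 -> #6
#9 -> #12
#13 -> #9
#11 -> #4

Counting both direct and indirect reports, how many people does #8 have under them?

#8 directly manages #4. Under #4: #11, #6, #3, #15 (4). That's 5 in total.

5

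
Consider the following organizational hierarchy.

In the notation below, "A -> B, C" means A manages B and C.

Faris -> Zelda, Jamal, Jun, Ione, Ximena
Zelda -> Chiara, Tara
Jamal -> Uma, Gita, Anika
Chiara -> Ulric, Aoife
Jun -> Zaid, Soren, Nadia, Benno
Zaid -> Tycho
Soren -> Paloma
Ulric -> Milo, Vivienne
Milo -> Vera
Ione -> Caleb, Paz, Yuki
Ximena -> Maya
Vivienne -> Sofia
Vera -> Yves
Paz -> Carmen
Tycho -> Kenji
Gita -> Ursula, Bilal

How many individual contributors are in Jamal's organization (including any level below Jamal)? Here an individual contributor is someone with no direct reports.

The people in Jamal's organization with no one reporting to them are Anika, Bilal, Ursula, Uma. That is 4.

4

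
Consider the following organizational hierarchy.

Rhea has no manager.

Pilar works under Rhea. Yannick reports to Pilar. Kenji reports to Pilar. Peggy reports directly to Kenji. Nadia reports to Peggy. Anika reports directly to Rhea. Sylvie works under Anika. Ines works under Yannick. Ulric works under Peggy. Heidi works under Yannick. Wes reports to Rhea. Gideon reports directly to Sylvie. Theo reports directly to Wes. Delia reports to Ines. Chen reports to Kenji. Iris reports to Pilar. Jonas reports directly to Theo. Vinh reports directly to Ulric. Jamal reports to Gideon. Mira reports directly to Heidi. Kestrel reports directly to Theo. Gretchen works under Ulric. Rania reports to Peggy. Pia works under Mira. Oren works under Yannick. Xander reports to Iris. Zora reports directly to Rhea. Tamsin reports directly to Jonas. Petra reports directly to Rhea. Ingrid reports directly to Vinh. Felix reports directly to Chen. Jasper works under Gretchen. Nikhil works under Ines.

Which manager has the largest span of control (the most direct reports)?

Direct-report counts: Rhea has 5; Wes has 1; Theo has 2; Jonas has 1; Anika has 1; Sylvie has 1; Gideon has 1; Pilar has 3; Iris has 1; Kenji has 2; Chen has 1; Peggy has 3; Ulric has 2; Gretchen has 1; Vinh has 1; Yannick has 3; Heidi has 1; Mira has 1; Ines has 2. The largest is 5, held by Rhea.

Rhea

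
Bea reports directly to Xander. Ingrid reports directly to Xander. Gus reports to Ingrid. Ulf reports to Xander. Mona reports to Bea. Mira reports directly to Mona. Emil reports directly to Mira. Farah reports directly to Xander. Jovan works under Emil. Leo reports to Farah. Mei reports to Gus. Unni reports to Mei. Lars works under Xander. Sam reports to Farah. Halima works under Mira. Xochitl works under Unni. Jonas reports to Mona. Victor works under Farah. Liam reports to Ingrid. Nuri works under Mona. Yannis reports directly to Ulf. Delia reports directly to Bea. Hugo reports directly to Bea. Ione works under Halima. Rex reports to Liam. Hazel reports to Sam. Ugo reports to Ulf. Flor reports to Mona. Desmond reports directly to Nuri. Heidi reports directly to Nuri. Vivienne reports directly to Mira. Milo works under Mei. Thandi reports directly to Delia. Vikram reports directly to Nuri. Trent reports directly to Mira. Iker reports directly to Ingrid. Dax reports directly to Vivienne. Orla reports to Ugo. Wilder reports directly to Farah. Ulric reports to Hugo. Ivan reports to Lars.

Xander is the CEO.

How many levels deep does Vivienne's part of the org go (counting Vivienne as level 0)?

1

The longest chain under Vivienne runs Vivienne → Dax, which is 1 level below Vivienne.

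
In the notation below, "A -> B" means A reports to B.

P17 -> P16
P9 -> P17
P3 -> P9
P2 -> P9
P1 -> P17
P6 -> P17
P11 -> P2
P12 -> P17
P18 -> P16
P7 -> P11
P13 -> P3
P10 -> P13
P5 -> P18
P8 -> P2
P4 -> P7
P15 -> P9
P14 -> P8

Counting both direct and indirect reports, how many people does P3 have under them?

P3 directly manages P13. Under P13: P10 (1). That's 2 in total.

2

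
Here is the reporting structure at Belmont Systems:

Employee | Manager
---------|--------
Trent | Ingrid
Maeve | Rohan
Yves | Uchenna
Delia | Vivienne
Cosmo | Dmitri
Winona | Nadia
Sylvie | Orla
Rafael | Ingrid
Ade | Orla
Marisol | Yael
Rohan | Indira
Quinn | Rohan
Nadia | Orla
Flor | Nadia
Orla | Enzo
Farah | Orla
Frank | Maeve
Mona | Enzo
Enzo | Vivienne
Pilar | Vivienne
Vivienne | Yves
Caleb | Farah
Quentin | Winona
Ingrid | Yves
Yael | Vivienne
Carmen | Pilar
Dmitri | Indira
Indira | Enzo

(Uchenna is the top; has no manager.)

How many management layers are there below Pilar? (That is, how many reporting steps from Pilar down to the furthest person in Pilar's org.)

1

The longest chain under Pilar runs Pilar → Carmen, which is 1 level below Pilar.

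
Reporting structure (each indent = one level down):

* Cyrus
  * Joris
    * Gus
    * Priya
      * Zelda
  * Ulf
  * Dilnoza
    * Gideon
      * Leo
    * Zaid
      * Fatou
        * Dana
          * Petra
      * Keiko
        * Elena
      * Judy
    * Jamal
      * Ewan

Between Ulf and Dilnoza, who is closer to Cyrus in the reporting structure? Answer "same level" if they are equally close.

Both Ulf and Dilnoza are 1 level below Cyrus.

same level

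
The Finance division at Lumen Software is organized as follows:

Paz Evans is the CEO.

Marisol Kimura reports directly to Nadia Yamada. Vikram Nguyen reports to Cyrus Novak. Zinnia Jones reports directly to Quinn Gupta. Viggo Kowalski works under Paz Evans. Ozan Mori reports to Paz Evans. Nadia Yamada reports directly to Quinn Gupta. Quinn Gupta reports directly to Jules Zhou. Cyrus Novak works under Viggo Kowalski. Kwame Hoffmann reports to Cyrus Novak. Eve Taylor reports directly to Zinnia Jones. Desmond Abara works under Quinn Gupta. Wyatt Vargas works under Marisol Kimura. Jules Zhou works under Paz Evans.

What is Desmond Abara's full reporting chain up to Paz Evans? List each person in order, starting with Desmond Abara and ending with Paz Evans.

Desmond Abara -> Quinn Gupta -> Jules Zhou -> Paz Evans

Desmond Abara reports to Quinn Gupta. Quinn Gupta reports to Jules Zhou. Jules Zhou reports to Paz Evans. Paz Evans is at the top.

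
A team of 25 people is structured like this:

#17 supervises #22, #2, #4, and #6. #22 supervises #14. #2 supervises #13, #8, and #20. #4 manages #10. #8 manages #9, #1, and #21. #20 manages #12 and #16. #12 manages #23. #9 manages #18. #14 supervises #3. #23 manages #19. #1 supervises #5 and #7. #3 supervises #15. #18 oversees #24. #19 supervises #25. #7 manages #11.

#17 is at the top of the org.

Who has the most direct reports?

Direct-report counts: #17 has 4; #4 has 1; #2 has 3; #20 has 2; #12 has 1; #23 has 1; #19 has 1; #8 has 3; #1 has 2; #7 has 1; #9 has 1; #18 has 1; #22 has 1; #14 has 1; #3 has 1. The largest is 4, held by #17.

#17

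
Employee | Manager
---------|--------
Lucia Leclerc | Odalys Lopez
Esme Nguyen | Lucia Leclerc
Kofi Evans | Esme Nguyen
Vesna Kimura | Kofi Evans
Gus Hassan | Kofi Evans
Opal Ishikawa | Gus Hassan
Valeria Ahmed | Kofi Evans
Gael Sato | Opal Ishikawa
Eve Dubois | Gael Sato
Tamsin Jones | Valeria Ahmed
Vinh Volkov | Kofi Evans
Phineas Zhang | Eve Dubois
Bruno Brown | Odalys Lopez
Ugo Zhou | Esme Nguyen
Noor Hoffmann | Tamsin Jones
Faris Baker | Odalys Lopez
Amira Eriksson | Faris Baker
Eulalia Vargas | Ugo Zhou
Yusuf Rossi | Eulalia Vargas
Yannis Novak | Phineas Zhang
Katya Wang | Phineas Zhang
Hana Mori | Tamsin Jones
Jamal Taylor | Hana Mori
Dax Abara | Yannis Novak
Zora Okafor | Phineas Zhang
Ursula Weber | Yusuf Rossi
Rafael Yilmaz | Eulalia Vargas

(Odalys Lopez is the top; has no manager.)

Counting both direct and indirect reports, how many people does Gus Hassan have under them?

Gus Hassan directly manages Opal Ishikawa. Under Opal Ishikawa: Gael Sato, Eve Dubois, Phineas Zhang, Zora Okafor, Katya Wang, Yannis Novak, Dax Abara (7). That's 8 in total.

8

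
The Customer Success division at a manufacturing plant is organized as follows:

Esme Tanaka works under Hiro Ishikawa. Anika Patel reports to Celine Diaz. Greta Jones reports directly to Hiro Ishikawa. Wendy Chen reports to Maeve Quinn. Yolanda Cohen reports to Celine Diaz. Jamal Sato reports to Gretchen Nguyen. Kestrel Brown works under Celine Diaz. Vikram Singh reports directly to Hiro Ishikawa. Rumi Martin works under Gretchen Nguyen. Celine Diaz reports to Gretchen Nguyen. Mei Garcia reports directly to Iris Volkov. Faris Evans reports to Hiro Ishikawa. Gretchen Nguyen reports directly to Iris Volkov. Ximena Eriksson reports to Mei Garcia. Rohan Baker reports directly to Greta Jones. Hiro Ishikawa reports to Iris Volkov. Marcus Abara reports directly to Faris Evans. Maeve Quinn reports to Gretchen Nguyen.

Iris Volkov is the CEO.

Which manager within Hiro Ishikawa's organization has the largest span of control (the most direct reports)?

Direct-report counts within Hiro Ishikawa's organization: Hiro Ishikawa has 4; Faris Evans has 1; Greta Jones has 1. The largest is 4, held by Hiro Ishikawa.

Hiro Ishikawa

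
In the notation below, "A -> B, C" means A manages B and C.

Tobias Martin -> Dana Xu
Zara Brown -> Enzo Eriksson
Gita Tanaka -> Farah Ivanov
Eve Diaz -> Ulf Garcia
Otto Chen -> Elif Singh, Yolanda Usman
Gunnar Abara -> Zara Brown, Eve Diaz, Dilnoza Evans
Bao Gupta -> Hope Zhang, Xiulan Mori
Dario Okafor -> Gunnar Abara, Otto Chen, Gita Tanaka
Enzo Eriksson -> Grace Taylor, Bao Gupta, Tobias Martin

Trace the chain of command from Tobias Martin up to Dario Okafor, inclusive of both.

Tobias Martin reports to Enzo Eriksson. Enzo Eriksson reports to Zara Brown. Zara Brown reports to Gunnar Abara. Gunnar Abara reports to Dario Okafor. Dario Okafor is at the top.

Tobias Martin -> Enzo Eriksson -> Zara Brown -> Gunnar Abara -> Dario Okafor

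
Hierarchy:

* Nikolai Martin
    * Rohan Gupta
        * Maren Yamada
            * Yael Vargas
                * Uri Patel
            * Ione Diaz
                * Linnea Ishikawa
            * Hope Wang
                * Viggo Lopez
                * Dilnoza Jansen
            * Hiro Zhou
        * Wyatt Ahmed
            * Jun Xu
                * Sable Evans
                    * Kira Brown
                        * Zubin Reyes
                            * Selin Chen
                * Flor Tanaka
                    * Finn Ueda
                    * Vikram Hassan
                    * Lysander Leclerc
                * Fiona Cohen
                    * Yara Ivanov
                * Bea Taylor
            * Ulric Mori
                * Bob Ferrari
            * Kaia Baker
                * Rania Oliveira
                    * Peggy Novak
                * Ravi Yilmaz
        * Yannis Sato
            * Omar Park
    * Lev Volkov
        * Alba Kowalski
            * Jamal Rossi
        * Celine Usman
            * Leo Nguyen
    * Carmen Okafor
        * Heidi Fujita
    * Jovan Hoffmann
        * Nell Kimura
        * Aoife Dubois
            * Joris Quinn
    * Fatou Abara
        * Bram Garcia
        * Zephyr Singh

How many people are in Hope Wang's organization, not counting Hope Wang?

2

Hope Wang directly manages Viggo Lopez, Dilnoza Jansen. Viggo Lopez has no reports. Dilnoza Jansen has no reports. So Hope Wang's organization is 2 direct reports plus everyone under them: 1 + 1 = 2.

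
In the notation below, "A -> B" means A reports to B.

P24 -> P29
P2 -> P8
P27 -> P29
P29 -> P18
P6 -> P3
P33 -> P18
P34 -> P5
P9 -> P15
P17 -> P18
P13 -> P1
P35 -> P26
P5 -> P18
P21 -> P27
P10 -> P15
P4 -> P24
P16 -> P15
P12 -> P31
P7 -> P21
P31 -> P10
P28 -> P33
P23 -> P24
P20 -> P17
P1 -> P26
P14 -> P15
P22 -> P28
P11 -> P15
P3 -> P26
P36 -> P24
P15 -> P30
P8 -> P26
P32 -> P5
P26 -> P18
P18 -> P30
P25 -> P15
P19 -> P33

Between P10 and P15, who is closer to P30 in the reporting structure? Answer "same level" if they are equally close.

P15

P10 is 2 levels below P30; P15 is 1. P15 is higher.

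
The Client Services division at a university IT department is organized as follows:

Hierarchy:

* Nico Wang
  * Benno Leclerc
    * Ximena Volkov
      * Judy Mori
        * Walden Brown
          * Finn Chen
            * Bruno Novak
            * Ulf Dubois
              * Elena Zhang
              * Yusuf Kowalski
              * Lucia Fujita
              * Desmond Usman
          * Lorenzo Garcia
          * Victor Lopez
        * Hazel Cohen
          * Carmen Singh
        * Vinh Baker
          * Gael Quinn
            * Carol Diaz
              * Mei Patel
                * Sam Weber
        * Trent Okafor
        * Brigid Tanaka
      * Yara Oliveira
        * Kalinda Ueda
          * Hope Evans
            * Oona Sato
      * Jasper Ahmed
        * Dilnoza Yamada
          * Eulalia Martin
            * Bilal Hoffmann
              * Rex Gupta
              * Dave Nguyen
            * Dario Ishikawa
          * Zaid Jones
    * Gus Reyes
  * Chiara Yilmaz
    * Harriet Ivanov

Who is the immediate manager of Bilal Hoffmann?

Bilal Hoffmann reports directly to Eulalia Martin.

Eulalia Martin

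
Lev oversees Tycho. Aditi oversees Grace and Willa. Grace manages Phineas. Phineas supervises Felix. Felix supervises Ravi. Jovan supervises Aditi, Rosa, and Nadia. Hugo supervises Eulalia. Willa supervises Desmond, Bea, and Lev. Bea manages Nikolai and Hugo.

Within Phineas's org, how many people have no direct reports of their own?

The only person in Phineas's organization with no one reporting to them is Ravi. That is 1.

1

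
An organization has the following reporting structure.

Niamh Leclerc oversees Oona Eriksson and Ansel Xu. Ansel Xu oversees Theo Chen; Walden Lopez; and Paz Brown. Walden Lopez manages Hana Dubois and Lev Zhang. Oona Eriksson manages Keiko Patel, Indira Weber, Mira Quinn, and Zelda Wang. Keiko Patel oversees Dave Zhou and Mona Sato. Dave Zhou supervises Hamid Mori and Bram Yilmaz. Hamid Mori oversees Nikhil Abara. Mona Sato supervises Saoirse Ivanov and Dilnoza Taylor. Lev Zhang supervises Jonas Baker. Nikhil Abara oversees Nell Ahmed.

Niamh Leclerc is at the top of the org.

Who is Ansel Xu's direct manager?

Ansel Xu reports directly to Niamh Leclerc.

Niamh Leclerc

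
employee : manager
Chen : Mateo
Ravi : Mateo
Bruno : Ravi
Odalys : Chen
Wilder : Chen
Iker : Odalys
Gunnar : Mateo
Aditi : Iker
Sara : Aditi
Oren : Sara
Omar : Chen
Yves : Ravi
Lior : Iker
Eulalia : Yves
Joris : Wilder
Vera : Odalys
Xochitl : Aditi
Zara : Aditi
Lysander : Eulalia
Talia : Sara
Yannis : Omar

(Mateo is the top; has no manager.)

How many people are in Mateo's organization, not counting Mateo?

21

Mateo directly manages Chen, Ravi, Gunnar. Under Chen: Omar, Yannis, Wilder, Joris, Odalys, Vera, Iker, Lior, Aditi, Zara, Xochitl, Sara, Talia, Oren (14). Under Ravi: Yves, Eulalia, Lysander, Bruno (4). Gunnar has no reports. So Mateo's organization is 3 direct reports plus everyone under them: 15 + 5 + 1 = 21.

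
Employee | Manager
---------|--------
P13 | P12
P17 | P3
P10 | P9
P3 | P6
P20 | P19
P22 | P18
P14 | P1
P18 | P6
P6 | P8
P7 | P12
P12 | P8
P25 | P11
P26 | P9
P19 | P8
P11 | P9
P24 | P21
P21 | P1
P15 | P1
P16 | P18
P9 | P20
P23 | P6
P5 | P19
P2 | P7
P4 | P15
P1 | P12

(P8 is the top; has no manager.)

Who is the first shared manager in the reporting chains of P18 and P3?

P18's chain of managers is P6, P8. P3's chain of managers is P6, P8. The first manager that appears in both chains is P6.

P6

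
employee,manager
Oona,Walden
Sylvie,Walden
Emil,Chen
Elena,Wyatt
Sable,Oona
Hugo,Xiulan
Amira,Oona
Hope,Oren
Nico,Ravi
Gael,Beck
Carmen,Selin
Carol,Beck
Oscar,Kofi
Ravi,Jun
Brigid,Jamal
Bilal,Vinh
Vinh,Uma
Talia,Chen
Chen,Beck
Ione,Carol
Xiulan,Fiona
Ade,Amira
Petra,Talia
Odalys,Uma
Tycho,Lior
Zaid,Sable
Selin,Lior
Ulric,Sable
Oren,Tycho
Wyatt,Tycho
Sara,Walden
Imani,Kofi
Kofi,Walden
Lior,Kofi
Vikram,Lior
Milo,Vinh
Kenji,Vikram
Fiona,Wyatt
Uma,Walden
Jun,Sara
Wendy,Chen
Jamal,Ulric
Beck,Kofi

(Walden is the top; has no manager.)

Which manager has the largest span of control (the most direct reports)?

Direct-report counts: Walden has 5; Uma has 2; Vinh has 2; Sara has 1; Jun has 1; Ravi has 1; Oona has 2; Amira has 1; Sable has 2; Ulric has 1; Jamal has 1; Kofi has 4; Beck has 3; Carol has 1; Chen has 3; Talia has 1; Lior has 3; Vikram has 1; Tycho has 2; Oren has 1; Wyatt has 2; Fiona has 1; Xiulan has 1; Selin has 1. The largest is 5, held by Walden.

Walden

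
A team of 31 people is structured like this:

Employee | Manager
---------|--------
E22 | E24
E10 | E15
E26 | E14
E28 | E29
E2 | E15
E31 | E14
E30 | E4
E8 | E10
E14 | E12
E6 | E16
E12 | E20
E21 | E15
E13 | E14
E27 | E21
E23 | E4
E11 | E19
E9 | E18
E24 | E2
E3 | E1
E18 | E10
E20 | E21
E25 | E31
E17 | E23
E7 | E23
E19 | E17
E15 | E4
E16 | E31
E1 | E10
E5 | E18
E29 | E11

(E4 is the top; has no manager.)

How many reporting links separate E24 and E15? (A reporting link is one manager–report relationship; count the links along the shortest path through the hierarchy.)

E24 is in E15's organization: the chain from E24 up to E15 is E24 → E2 → E15, which is 2 links.

2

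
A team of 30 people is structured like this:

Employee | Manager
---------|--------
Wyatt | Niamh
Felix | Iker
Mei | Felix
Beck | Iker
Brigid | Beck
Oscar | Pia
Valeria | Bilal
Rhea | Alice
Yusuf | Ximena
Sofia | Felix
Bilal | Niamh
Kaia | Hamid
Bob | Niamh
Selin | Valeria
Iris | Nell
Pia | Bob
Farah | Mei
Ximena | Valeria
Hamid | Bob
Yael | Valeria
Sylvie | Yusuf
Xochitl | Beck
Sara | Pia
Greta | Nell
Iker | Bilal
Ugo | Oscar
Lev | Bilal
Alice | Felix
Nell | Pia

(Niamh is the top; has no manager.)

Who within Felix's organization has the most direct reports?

Direct-report counts within Felix's organization: Felix has 3; Mei has 1; Alice has 1. The largest is 3, held by Felix.

Felix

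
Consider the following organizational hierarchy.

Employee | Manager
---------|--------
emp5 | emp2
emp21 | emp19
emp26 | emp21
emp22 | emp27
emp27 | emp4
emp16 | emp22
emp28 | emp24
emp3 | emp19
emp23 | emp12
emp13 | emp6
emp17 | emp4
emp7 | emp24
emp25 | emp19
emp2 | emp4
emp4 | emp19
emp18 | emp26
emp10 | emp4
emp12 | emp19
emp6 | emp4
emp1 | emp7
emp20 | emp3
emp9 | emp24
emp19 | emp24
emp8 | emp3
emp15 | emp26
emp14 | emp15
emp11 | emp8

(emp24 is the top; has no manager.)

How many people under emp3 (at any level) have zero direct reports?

The people in emp3's organization with no one reporting to them are emp11, emp20. That is 2.

2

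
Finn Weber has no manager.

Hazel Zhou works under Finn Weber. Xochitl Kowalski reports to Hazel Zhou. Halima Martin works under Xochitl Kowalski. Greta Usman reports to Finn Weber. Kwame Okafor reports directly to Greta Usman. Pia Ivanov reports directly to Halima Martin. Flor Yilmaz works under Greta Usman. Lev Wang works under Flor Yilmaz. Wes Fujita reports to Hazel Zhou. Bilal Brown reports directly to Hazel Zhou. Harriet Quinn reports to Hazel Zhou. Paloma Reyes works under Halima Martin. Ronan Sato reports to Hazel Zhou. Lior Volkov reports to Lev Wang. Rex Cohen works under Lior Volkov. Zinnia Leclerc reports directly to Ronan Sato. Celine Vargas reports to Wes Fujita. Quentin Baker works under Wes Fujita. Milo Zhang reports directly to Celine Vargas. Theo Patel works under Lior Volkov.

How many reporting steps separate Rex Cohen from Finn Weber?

Chain from Rex Cohen up to Finn Weber: Rex Cohen → Lior Volkov → Lev Wang → Flor Yilmaz → Greta Usman → Finn Weber. That is 5 steps up, so Rex Cohen is 5 levels below Finn Weber.

5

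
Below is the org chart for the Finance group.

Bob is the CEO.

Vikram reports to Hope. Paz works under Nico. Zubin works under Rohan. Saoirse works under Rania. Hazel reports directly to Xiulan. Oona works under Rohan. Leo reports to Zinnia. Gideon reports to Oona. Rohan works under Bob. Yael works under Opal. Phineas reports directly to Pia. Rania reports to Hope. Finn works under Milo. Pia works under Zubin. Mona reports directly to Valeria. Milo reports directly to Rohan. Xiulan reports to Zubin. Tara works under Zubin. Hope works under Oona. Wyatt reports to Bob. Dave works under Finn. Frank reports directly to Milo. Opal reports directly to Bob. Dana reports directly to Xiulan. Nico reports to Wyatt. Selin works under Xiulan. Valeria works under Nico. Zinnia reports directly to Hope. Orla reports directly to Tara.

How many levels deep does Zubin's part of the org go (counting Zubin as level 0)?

2

The longest chain under Zubin runs Zubin → Tara → Orla, which is 2 levels below Zubin.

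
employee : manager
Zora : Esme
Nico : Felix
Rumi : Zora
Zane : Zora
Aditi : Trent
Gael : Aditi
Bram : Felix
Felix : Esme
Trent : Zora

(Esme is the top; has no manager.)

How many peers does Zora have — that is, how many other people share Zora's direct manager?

1

Zora reports to Esme. Esme's other direct reports are Felix — 1 peer.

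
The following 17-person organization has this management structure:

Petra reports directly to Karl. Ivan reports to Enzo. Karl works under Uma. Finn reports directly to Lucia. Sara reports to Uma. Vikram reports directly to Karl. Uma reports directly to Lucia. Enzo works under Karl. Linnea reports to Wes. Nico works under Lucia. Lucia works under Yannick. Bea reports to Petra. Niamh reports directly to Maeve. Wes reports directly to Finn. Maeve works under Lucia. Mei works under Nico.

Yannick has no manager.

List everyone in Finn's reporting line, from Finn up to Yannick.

Finn reports to Lucia. Lucia reports to Yannick. Yannick is at the top.

Finn -> Lucia -> Yannick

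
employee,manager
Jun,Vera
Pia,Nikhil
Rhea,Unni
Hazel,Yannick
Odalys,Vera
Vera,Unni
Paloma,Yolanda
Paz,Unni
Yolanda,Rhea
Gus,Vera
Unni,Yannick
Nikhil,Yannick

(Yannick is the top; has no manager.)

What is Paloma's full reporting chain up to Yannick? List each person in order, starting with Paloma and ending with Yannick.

Paloma reports to Yolanda. Yolanda reports to Rhea. Rhea reports to Unni. Unni reports to Yannick. Yannick is at the top.

Paloma -> Yolanda -> Rhea -> Unni -> Yannick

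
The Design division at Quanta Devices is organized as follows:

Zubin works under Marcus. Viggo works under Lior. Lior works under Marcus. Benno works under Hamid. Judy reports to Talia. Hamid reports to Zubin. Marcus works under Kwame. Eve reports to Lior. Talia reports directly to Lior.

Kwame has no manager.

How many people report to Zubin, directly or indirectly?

2

Zubin directly manages Hamid. Under Hamid: Benno (1). That's 2 in total.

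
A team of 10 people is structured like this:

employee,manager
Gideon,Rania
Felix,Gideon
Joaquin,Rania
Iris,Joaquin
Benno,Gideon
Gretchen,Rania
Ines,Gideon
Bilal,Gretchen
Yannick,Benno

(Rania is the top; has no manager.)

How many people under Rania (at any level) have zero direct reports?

The people in Rania's organization with no one reporting to them are Bilal, Iris, Ines, Yannick, Felix. That is 5.

5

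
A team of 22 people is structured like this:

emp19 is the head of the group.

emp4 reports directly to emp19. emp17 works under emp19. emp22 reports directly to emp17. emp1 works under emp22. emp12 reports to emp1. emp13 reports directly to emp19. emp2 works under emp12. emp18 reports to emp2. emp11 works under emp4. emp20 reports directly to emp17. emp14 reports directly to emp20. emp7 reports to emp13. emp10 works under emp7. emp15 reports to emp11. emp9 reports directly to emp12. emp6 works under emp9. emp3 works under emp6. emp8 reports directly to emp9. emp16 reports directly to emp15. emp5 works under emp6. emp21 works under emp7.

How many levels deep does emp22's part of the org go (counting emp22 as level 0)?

The longest chain under emp22 runs emp22 → emp1 → emp12 → emp9 → emp6 → emp5, which is 5 levels below emp22.

5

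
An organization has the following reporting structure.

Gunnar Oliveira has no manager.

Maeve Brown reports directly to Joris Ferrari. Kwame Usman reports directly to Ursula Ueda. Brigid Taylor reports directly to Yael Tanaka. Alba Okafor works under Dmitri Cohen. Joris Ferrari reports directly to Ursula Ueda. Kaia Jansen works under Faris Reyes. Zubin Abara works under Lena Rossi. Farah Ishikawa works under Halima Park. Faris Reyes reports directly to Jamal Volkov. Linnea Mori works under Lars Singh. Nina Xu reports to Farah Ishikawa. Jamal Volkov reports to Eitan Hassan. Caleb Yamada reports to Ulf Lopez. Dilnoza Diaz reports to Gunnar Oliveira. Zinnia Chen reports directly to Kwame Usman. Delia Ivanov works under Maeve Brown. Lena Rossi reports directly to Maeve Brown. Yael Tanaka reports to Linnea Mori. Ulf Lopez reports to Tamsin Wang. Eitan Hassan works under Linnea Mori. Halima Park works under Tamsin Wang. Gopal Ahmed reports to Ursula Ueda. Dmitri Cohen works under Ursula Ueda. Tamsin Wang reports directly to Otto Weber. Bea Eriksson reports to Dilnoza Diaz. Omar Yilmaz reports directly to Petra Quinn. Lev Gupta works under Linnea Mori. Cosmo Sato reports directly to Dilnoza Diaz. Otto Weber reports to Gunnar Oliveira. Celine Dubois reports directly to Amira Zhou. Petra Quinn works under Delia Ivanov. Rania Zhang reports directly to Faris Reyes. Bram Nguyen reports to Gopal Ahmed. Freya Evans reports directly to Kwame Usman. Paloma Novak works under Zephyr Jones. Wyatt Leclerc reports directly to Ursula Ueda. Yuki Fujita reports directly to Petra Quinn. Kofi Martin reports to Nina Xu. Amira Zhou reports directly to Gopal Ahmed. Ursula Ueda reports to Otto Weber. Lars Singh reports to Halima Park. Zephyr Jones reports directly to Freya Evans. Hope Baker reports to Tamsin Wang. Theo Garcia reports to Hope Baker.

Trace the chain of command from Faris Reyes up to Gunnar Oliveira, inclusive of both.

Faris Reyes reports to Jamal Volkov. Jamal Volkov reports to Eitan Hassan. Eitan Hassan reports to Linnea Mori. Linnea Mori reports to Lars Singh. Lars Singh reports to Halima Park. Halima Park reports to Tamsin Wang. Tamsin Wang reports to Otto Weber. Otto Weber reports to Gunnar Oliveira. Gunnar Oliveira is at the top.

Faris Reyes -> Jamal Volkov -> Eitan Hassan -> Linnea Mori -> Lars Singh -> Halima Park -> Tamsin Wang -> Otto Weber -> Gunnar Oliveira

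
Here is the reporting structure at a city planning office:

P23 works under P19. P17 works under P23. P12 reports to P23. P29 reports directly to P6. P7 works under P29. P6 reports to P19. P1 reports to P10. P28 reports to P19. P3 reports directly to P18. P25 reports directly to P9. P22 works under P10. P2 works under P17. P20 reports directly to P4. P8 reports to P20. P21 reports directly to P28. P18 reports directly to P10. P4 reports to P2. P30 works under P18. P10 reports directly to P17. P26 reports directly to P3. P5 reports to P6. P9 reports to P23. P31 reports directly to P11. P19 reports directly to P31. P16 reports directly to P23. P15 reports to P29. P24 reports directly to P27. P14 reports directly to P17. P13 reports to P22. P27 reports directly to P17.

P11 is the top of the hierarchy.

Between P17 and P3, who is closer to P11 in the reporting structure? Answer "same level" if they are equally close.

P17 is 4 levels below P11; P3 is 7. P17 is higher.

P17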